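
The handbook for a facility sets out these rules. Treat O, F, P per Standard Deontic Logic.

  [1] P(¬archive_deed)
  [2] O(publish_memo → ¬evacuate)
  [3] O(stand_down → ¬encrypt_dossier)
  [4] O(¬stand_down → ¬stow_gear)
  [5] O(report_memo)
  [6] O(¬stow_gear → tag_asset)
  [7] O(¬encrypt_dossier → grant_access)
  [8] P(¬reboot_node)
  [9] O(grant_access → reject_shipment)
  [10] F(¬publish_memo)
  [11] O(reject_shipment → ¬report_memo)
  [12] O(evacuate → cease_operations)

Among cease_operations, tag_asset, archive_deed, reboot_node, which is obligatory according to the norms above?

tag_asset

Premise 5 gives O(report_memo).
Premise 11 is O(reject_shipment → ¬report_memo); contrapositively O(report_memo → ¬reject_shipment). Since O(report_memo) holds, K gives O(¬reject_shipment).
The contrapositive of premise 9 (O(grant_access → reject_shipment)) is O(¬reject_shipment → ¬grant_access), and O(¬reject_shipment) is already established, so O(¬grant_access).
Premise 7 is O(¬encrypt_dossier → grant_access); contrapositively O(¬grant_access → encrypt_dossier). Since O(¬grant_access) holds, K gives O(encrypt_dossier).
Premise 3, O(stand_down → ¬encrypt_dossier), contraposes to O(encrypt_dossier → ¬stand_down); with O(encrypt_dossier) we get O(¬stand_down).
With premise 4, O(¬stand_down → ¬stow_gear), the K-axiom yields O(¬stow_gear).
Premise 6 is O(¬stow_gear → tag_asset); since O(¬stow_gear), deontic closure gives O(tag_asset).
So O(tag_asset) holds — tag_asset is obligatory. None of the other listed options is made obligatory by any chain of premises.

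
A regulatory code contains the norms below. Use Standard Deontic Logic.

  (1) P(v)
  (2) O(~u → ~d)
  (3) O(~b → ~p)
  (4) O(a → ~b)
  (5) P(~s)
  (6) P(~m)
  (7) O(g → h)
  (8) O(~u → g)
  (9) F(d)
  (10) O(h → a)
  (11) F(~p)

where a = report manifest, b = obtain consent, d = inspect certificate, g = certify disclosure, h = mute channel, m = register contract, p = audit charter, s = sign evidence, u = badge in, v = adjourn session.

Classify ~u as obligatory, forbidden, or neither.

Premise 11, F(~p), is equivalent to O(p).
The contrapositive of premise 3 (O(~b → ~p)) is O(p → b), and O(p) is already established, so O(b).
The contrapositive of premise 4 (O(a → ~b)) is O(b → ~a), and O(b) is already established, so O(~a).
Premise 10, O(h → a), contraposes to O(~a → ~h); with O(~a) we get O(~h).
Premise 7 is O(g → h); contrapositively O(~h → ~g). Since O(~h) holds, K gives O(~g).
Premise 8 is O(~u → g); contrapositively O(~g → u). Since O(~g) holds, K gives O(u).
Premises 1, 2, 5, 6, 9 do not contribute to this derivation.
Thus O(u), which is F(~u): ~u is forbidden.

Forbidden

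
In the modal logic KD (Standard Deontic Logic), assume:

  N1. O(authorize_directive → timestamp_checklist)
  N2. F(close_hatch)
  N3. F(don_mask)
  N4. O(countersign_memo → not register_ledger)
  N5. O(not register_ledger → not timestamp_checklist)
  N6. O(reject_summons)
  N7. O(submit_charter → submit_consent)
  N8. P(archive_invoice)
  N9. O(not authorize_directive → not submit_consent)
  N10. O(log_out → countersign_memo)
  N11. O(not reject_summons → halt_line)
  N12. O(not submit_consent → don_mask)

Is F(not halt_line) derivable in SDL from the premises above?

No

Premise 11 is O(not reject_summons → halt_line), but O(not reject_summons) is not derivable from the premises, so it does not yield O(halt_line).
No other premise forces O(halt_line). An ideal world satisfying every premise can still have not halt_line true, so F(not halt_line) is not derivable.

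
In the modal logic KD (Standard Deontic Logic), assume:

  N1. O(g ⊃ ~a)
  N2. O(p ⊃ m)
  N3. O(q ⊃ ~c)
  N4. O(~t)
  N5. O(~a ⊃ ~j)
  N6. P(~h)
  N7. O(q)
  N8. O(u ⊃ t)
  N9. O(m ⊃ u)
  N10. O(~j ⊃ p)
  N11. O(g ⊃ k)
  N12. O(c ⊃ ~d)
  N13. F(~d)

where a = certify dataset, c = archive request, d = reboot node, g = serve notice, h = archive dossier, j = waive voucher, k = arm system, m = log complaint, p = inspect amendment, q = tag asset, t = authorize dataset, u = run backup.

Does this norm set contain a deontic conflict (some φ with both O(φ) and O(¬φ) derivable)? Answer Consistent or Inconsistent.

Premise 12 is O(c ⊃ ~d), but O(c) is not derivable from the premises, so it does not yield O(~d).
So O(~d) is not derivable, and the apparent clash with O(d) does not arise.
A world satisfying every obligation exists (e.g. a=true, c=false, d=true, g=false, h=false, j=true, k=false, m=false, p=false, q=true, t=false, u=false); no atom is both obligatory and forbidden, so the set is consistent.

Consistent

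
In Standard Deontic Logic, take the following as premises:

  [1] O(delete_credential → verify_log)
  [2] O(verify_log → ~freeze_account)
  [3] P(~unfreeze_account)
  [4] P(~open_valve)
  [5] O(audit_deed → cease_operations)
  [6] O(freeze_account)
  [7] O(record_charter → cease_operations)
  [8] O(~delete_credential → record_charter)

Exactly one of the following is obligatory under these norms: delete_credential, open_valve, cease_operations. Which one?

cease_operations

Premise 6 gives O(freeze_account).
The contrapositive of premise 2 (O(verify_log → ~freeze_account)) is O(freeze_account → ~verify_log), and O(freeze_account) is already established, so O(~verify_log).
Premise 1 is O(delete_credential → verify_log); contrapositively O(~verify_log → ~delete_credential). Since O(~verify_log) holds, K gives O(~delete_credential).
Premise 8 is O(~delete_credential → record_charter); since O(~delete_credential), deontic closure gives O(record_charter).
Applying K to premise 7 (O(record_charter → cease_operations)) and O(record_charter) yields O(cease_operations).
So O(cease_operations) holds — cease_operations is obligatory. None of the other listed options is made obligatory by any chain of premises.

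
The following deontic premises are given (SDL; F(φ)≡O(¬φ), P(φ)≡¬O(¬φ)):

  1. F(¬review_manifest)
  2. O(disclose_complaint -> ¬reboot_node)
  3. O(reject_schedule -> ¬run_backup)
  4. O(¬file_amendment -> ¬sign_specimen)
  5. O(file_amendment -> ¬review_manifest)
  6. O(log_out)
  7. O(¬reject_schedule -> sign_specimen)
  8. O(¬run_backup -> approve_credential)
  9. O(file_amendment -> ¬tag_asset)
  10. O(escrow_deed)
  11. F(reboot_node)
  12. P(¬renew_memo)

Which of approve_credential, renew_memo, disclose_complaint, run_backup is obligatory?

approve_credential

Premise 1, F(¬review_manifest), is equivalent to O(review_manifest).
Premise 5 is O(file_amendment -> ¬review_manifest); contrapositively O(review_manifest -> ¬file_amendment). Since O(review_manifest) holds, K gives O(¬file_amendment).
Applying K to premise 4 (O(¬file_amendment -> ¬sign_specimen)) and O(¬file_amendment) yields O(¬sign_specimen).
Premise 7 is O(¬reject_schedule -> sign_specimen); contrapositively O(¬sign_specimen -> reject_schedule). Since O(¬sign_specimen) holds, K gives O(reject_schedule).
With premise 3, O(reject_schedule -> ¬run_backup), the K-axiom yields O(¬run_backup).
Premise 8 is O(¬run_backup -> approve_credential); since O(¬run_backup), deontic closure gives O(approve_credential).
So O(approve_credential) holds — approve_credential is obligatory. None of the other listed options is made obligatory by any chain of premises.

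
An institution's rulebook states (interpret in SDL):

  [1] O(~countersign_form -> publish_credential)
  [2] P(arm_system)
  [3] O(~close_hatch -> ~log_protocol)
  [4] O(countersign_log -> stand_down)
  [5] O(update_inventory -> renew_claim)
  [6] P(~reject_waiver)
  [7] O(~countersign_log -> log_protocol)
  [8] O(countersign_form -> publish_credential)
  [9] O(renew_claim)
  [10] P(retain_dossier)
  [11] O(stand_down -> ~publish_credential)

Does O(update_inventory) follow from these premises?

Premise 5 is O(update_inventory -> renew_claim); even if O(renew_claim) held, inferring O(update_inventory) would be affirming the consequent — invalid.
No other premise forces O(update_inventory). An ideal world satisfying every premise can still have update_inventory false, so O(update_inventory) is not derivable.

No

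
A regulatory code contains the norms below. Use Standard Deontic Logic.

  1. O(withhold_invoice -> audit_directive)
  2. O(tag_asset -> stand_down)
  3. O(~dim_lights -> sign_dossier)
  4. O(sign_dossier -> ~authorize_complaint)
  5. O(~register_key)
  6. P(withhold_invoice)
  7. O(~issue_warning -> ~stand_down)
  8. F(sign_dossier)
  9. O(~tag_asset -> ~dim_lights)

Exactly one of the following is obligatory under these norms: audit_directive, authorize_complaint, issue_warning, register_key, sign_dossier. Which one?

issue_warning

F(sign_dossier) at premise 8 means O(~sign_dossier).
Premise 3 is O(~dim_lights -> sign_dossier); contrapositively O(~sign_dossier -> dim_lights). Since O(~sign_dossier) holds, K gives O(dim_lights).
Premise 9, O(~tag_asset -> ~dim_lights), contraposes to O(dim_lights -> tag_asset); with O(dim_lights) we get O(tag_asset).
From O(tag_asset) and premise 2, O(tag_asset -> stand_down), we obtain O(stand_down).
The contrapositive of premise 7 (O(~issue_warning -> ~stand_down)) is O(stand_down -> issue_warning), and O(stand_down) is already established, so O(issue_warning).
So O(issue_warning) holds — issue_warning is obligatory. None of the other listed options is made obligatory by any chain of premises.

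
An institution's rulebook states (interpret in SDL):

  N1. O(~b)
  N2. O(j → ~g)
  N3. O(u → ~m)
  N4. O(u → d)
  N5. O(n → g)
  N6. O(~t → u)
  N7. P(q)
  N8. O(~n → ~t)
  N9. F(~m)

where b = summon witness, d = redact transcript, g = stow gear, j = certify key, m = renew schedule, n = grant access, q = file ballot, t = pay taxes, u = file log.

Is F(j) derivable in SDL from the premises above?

Yes

F(~m) at premise 9 means O(m).
Premise 3 is O(u → ~m); contrapositively O(m → ~u). Since O(m) holds, K gives O(~u).
The contrapositive of premise 6 (O(~t → u)) is O(~u → t), and O(~u) is already established, so O(t).
Premise 8 is O(~n → ~t); contrapositively O(t → n). Since O(t) holds, K gives O(n).
Premise 5 is O(n → g); since O(n), deontic closure gives O(g).
Premise 2, O(j → ~g), contraposes to O(g → ~j); with O(g) we get O(~j).
Premises 1, 4, 7 do not contribute to this derivation.
So O(~j) holds, i.e. F(j). The claim follows.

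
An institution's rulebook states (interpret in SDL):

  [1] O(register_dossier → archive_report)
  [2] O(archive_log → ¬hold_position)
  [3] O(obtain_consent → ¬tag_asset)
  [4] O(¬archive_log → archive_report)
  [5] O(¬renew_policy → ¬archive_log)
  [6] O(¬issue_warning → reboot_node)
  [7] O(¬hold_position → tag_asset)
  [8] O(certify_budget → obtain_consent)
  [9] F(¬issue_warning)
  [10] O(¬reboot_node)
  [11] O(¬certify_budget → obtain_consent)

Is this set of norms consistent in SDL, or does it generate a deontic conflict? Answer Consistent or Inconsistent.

Premise 6 is O(¬issue_warning → reboot_node), but O(¬issue_warning) is not derivable from the premises, so it does not yield O(reboot_node).
So O(reboot_node) is not derivable, and the apparent clash with O(¬reboot_node) does not arise.
A world satisfying every obligation exists (e.g. archive_log=false, archive_report=true, certify_budget=false, hold_position=true, issue_warning=true, obtain_consent=true, reboot_node=false, register_dossier=false, renew_policy=false, tag_asset=false); no atom is both obligatory and forbidden, so the set is consistent.

Consistent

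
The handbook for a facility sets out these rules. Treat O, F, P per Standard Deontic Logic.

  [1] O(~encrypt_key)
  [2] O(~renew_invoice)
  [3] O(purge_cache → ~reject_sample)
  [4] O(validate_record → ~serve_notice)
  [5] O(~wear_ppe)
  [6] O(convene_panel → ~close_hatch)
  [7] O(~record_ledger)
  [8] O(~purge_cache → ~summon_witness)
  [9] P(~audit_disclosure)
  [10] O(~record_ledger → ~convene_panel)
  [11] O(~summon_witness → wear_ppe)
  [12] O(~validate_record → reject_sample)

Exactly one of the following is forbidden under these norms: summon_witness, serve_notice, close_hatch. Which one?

serve_notice

Premise 5 states O(~wear_ppe) outright.
Premise 11 is O(~summon_witness → wear_ppe); contrapositively O(~wear_ppe → summon_witness). Since O(~wear_ppe) holds, K gives O(summon_witness).
The contrapositive of premise 8 (O(~purge_cache → ~summon_witness)) is O(summon_witness → purge_cache), and O(summon_witness) is already established, so O(purge_cache).
Applying K to premise 3 (O(purge_cache → ~reject_sample)) and O(purge_cache) yields O(~reject_sample).
The contrapositive of premise 12 (O(~validate_record → reject_sample)) is O(~reject_sample → validate_record), and O(~reject_sample) is already established, so O(validate_record).
With premise 4, O(validate_record → ~serve_notice), the K-axiom yields O(~serve_notice).
So O(~serve_notice) holds, i.e. serve_notice is forbidden. None of the other listed options is forbidden under the premises.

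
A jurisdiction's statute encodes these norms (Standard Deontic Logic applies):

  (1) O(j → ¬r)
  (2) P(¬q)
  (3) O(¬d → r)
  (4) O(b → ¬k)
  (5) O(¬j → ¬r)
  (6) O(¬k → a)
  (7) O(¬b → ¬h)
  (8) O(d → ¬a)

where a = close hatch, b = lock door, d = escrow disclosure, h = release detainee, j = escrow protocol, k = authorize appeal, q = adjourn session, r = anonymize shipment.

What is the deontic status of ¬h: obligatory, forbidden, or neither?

Obligatory

Premises 1 and 5 are O(j → ¬r) and O(¬j → ¬r); every ideal world satisfies j or ¬j, so in either case ¬r holds — hence O(¬r).
The contrapositive of premise 3 (O(¬d → r)) is O(¬r → d), and O(¬r) is already established, so O(d).
With premise 8, O(d → ¬a), the K-axiom yields O(¬a).
Premise 6, O(¬k → a), contraposes to O(¬a → k); with O(¬a) we get O(k).
Premise 4, O(b → ¬k), contraposes to O(k → ¬b); with O(k) we get O(¬b).
Premise 7 is O(¬b → ¬h); since O(¬b), deontic closure gives O(¬h).
Premise 2 does not contribute to this derivation.
Hence ¬h is obligatory.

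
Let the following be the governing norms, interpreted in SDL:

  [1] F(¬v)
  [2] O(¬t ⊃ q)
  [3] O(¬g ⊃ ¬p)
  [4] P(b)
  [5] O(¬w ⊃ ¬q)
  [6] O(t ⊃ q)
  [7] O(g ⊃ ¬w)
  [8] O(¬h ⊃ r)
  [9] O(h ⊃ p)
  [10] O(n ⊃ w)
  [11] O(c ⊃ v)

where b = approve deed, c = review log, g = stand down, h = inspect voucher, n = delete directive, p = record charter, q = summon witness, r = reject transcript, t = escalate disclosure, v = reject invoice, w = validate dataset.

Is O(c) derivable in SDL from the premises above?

Premise 11 is O(c ⊃ v); even if O(v) held, inferring O(c) would be affirming the consequent — invalid.
No other premise forces O(c). An ideal world satisfying every premise can still have c false, so O(c) is not derivable.

No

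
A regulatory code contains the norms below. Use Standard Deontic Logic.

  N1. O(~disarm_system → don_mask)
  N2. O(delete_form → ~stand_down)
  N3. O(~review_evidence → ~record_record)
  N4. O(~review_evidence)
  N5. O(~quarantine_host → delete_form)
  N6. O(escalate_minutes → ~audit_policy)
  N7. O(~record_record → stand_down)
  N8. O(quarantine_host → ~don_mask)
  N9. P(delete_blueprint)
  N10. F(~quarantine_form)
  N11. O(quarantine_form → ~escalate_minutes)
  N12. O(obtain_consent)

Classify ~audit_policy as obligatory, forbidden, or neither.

Premise 6 is O(escalate_minutes → ~audit_policy), but O(escalate_minutes) is not derivable from the premises, so it does not yield O(~audit_policy).
No premise or chain of K-axiom applications forces O(~audit_policy), and none forces O(audit_policy). So ~audit_policy is neither obligatory nor forbidden under these norms.

Neither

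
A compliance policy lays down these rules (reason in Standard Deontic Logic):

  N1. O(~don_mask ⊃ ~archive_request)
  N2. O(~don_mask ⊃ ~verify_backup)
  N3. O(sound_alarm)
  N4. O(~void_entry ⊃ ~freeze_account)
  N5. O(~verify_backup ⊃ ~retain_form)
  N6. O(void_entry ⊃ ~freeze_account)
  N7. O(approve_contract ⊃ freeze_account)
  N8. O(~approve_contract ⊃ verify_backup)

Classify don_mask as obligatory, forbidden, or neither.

Obligatory

By case analysis on ~void_entry: premise 4 gives O(~void_entry ⊃ ~freeze_account) and premise 6 gives O(void_entry ⊃ ~freeze_account), so O(~freeze_account) either way.
Premise 7, O(approve_contract ⊃ freeze_account), contraposes to O(~freeze_account ⊃ ~approve_contract); with O(~freeze_account) we get O(~approve_contract).
Applying K to premise 8 (O(~approve_contract ⊃ verify_backup)) and O(~approve_contract) yields O(verify_backup).
The contrapositive of premise 2 (O(~don_mask ⊃ ~verify_backup)) is O(verify_backup ⊃ don_mask), and O(verify_backup) is already established, so O(don_mask).
Premises 1, 3, 5 do not contribute to this derivation.
Hence don_mask is obligatory.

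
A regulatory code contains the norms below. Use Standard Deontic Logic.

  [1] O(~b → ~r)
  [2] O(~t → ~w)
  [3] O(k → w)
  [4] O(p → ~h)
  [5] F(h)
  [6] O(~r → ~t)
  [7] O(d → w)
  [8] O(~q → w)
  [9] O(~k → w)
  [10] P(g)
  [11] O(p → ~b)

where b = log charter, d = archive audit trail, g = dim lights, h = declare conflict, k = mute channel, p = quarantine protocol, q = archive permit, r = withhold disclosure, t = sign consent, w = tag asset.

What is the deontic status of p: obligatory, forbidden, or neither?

Premises 9 and 3 are O(~k → w) and O(k → w); every ideal world satisfies ~k or k, so in either case w holds — hence O(w).
The contrapositive of premise 2 (O(~t → ~w)) is O(w → t), and O(w) is already established, so O(t).
The contrapositive of premise 6 (O(~r → ~t)) is O(t → r), and O(t) is already established, so O(r).
The contrapositive of premise 1 (O(~b → ~r)) is O(r → b), and O(r) is already established, so O(b).
Premise 11 is O(p → ~b); contrapositively O(b → ~p). Since O(b) holds, K gives O(~p).
Premises 4, 5, 7, 8, 10 do not contribute to this derivation.
Thus O(~p), which is F(p): p is forbidden.

Forbidden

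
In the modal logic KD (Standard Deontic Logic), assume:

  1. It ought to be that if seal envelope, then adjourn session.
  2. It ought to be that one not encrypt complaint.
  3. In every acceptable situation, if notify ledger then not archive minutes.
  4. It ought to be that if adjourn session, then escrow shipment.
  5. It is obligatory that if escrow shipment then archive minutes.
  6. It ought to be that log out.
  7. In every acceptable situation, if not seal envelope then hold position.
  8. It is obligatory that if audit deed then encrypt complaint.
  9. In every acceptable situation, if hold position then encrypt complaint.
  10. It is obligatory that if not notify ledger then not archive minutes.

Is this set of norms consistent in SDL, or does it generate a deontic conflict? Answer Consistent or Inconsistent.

Premises 10 and 3 cover both cases: O(¬notify_ledger → ¬archive_minutes) and O(notify_ledger → ¬archive_minutes). Since ¬notify_ledger ∨ notify_ledger is a tautology, O(¬archive_minutes) follows.
Premise 5 is O(escrow_shipment → archive_minutes); contrapositively O(¬archive_minutes → ¬escrow_shipment). Since O(¬archive_minutes) holds, K gives O(¬escrow_shipment).
The contrapositive of premise 4 (O(adjourn_session → escrow_shipment)) is O(¬escrow_shipment → ¬adjourn_session), and O(¬escrow_shipment) is already established, so O(¬adjourn_session).
Premise 1, O(seal_envelope → adjourn_session), contraposes to O(¬adjourn_session → ¬seal_envelope); with O(¬adjourn_session) we get O(¬seal_envelope).
Applying K to premise 7 (O(¬seal_envelope → hold_position)) and O(¬seal_envelope) yields O(hold_position).
Premise 9 is O(hold_position → encrypt_complaint); since O(hold_position), deontic closure gives O(encrypt_complaint).
But premise 2 directly asserts O(¬encrypt_complaint).
We now have both O(encrypt_complaint) and O(¬encrypt_complaint) — encrypt_complaint is simultaneously obligatory and forbidden, violating the D-axiom.

Inconsistent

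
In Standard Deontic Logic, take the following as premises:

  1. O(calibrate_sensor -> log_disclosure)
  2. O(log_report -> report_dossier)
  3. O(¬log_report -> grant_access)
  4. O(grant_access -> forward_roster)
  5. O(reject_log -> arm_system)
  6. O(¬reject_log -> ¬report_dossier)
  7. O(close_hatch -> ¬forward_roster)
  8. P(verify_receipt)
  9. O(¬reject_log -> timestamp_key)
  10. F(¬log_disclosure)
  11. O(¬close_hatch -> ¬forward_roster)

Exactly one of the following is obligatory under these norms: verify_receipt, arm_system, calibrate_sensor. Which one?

Premises 11 and 7 are O(¬close_hatch -> ¬forward_roster) and O(close_hatch -> ¬forward_roster); every ideal world satisfies ¬close_hatch or close_hatch, so in either case ¬forward_roster holds — hence O(¬forward_roster).
Premise 4, O(grant_access -> forward_roster), contraposes to O(¬forward_roster -> ¬grant_access); with O(¬forward_roster) we get O(¬grant_access).
The contrapositive of premise 3 (O(¬log_report -> grant_access)) is O(¬grant_access -> log_report), and O(¬grant_access) is already established, so O(log_report).
From O(log_report) and premise 2, O(log_report -> report_dossier), we obtain O(report_dossier).
Premise 6 is O(¬reject_log -> ¬report_dossier); contrapositively O(report_dossier -> reject_log). Since O(report_dossier) holds, K gives O(reject_log).
Applying K to premise 5 (O(reject_log -> arm_system)) and O(reject_log) yields O(arm_system).
So O(arm_system) holds — arm_system is obligatory. None of the other listed options is made obligatory by any chain of premises.

arm_system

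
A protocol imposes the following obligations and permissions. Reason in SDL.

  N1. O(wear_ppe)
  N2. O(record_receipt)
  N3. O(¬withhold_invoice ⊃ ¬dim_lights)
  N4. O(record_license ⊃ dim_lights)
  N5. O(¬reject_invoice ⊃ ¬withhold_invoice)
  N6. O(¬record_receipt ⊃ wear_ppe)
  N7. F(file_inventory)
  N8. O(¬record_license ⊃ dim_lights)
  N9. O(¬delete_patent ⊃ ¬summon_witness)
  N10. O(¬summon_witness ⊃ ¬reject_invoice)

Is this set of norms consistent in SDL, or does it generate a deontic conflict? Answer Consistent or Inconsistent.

Premise 6 is O(¬record_receipt ⊃ wear_ppe); even if O(wear_ppe) held, inferring O(¬record_receipt) would be affirming the consequent — invalid.
So O(¬record_receipt) is not derivable, and the apparent clash with O(record_receipt) does not arise.
A world satisfying every obligation exists (e.g. delete_patent=true, dim_lights=true, file_inventory=false, record_license=false, record_receipt=true, reject_invoice=true, summon_witness=true, wear_ppe=true, withhold_invoice=true); no atom is both obligatory and forbidden, so the set is consistent.

Consistent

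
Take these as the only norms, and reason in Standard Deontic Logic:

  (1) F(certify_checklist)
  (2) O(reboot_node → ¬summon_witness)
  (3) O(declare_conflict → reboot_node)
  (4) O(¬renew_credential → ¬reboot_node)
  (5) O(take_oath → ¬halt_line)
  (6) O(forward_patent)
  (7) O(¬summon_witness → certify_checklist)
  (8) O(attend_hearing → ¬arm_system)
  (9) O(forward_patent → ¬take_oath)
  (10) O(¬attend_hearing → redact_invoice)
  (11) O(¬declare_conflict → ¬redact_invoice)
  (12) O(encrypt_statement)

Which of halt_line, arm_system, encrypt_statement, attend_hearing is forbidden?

arm_system

Premise 1, F(certify_checklist), is equivalent to O(¬certify_checklist).
Premise 7 is O(¬summon_witness → certify_checklist); contrapositively O(¬certify_checklist → summon_witness). Since O(¬certify_checklist) holds, K gives O(summon_witness).
Premise 2, O(reboot_node → ¬summon_witness), contraposes to O(summon_witness → ¬reboot_node); with O(summon_witness) we get O(¬reboot_node).
Premise 3, O(declare_conflict → reboot_node), contraposes to O(¬reboot_node → ¬declare_conflict); with O(¬reboot_node) we get O(¬declare_conflict).
From O(¬declare_conflict) and premise 11, O(¬declare_conflict → ¬redact_invoice), we obtain O(¬redact_invoice).
The contrapositive of premise 10 (O(¬attend_hearing → redact_invoice)) is O(¬redact_invoice → attend_hearing), and O(¬redact_invoice) is already established, so O(attend_hearing).
From O(attend_hearing) and premise 8, O(attend_hearing → ¬arm_system), we obtain O(¬arm_system).
So O(¬arm_system) holds, i.e. arm_system is forbidden. None of the other listed options is forbidden under the premises.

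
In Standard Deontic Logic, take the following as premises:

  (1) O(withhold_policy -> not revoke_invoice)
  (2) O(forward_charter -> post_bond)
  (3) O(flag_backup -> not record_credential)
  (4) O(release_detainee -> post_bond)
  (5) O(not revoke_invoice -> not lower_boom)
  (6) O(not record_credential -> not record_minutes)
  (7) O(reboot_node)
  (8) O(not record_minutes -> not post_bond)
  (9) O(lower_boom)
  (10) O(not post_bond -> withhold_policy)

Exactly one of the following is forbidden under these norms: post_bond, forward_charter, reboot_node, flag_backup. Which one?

flag_backup

Premise 9 states O(lower_boom) outright.
The contrapositive of premise 5 (O(not revoke_invoice -> not lower_boom)) is O(lower_boom -> revoke_invoice), and O(lower_boom) is already established, so O(revoke_invoice).
Premise 1, O(withhold_policy -> not revoke_invoice), contraposes to O(revoke_invoice -> not withhold_policy); with O(revoke_invoice) we get O(not withhold_policy).
The contrapositive of premise 10 (O(not post_bond -> withhold_policy)) is O(not withhold_policy -> post_bond), and O(not withhold_policy) is already established, so O(post_bond).
The contrapositive of premise 8 (O(not record_minutes -> not post_bond)) is O(post_bond -> record_minutes), and O(post_bond) is already established, so O(record_minutes).
Premise 6 is O(not record_credential -> not record_minutes); contrapositively O(record_minutes -> record_credential). Since O(record_minutes) holds, K gives O(record_credential).
Premise 3 is O(flag_backup -> not record_credential); contrapositively O(record_credential -> not flag_backup). Since O(record_credential) holds, K gives O(not flag_backup).
So O(not flag_backup) holds, i.e. flag_backup is forbidden. None of the other listed options is forbidden under the premises.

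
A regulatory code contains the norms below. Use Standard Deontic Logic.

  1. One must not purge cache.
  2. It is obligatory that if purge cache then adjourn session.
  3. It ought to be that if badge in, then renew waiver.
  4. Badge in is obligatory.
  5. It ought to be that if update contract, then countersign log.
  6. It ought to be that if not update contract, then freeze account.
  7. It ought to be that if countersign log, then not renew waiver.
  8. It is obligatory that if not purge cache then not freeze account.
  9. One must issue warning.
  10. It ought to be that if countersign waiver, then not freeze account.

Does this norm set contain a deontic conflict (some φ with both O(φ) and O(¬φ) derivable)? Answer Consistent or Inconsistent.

Inconsistent

Premise 1 is F(purge_cache), i.e. O(¬purge_cache).
With premise 8, O(¬purge_cache → ¬freeze_account), the K-axiom yields O(¬freeze_account).
The contrapositive of premise 6 (O(¬update_contract → freeze_account)) is O(¬freeze_account → update_contract), and O(¬freeze_account) is already established, so O(update_contract).
Applying K to premise 5 (O(update_contract → countersign_log)) and O(update_contract) yields O(countersign_log).
With premise 7, O(countersign_log → ¬renew_waiver), the K-axiom yields O(¬renew_waiver).
Premise 3, O(badge_in → renew_waiver), contraposes to O(¬renew_waiver → ¬badge_in); with O(¬renew_waiver) we get O(¬badge_in).
However, premise 4 gives O(badge_in).
We now have both O(¬badge_in) and O(badge_in) — badge_in is simultaneously obligatory and forbidden, violating the D-axiom.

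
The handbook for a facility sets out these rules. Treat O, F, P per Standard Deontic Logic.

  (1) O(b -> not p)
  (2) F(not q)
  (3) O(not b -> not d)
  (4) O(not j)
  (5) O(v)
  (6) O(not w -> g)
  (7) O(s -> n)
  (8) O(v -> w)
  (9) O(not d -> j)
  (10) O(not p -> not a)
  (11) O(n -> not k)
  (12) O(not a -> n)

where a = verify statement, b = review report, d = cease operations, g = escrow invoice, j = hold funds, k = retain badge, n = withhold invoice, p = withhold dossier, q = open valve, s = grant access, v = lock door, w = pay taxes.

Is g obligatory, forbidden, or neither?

Premise 6 is O(not w -> g), but O(not w) is not derivable from the premises, so it does not yield O(g).
No premise or chain of K-axiom applications forces O(g), and none forces O(not g). So g is neither obligatory nor forbidden under these norms.

Neither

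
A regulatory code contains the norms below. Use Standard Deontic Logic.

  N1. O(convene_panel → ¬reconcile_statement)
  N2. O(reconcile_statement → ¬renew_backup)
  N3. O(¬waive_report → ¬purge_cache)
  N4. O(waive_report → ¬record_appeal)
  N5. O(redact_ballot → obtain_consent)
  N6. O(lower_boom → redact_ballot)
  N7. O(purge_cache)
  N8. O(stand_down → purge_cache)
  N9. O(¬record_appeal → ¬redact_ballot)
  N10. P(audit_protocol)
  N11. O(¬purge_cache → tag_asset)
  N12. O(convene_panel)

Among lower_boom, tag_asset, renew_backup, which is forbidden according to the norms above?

From premise 7 we have O(purge_cache).
Premise 3, O(¬waive_report → ¬purge_cache), contraposes to O(purge_cache → waive_report); with O(purge_cache) we get O(waive_report).
Applying K to premise 4 (O(waive_report → ¬record_appeal)) and O(waive_report) yields O(¬record_appeal).
From O(¬record_appeal) and premise 9, O(¬record_appeal → ¬redact_ballot), we obtain O(¬redact_ballot).
Premise 6 is O(lower_boom → redact_ballot); contrapositively O(¬redact_ballot → ¬lower_boom). Since O(¬redact_ballot) holds, K gives O(¬lower_boom).
So O(¬lower_boom) holds, i.e. lower_boom is forbidden. None of the other listed options is forbidden under the premises.

lower_boom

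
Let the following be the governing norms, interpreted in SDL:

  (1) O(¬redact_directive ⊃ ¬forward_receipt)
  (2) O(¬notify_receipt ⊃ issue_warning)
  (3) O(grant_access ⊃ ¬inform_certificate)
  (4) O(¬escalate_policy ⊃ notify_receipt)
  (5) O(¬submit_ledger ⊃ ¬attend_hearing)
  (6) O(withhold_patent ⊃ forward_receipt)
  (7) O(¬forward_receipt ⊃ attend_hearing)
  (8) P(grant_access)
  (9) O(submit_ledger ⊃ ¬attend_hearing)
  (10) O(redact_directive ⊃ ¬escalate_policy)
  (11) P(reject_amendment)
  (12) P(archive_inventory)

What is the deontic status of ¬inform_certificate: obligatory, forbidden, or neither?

Premise 3 is O(grant_access ⊃ ¬inform_certificate), but O(grant_access) is not derivable from the premises (the permission P(grant_access) asserts only ¬O(¬grant_access), not O(grant_access)), so it does not yield O(¬inform_certificate).
No premise or chain of K-axiom applications forces O(¬inform_certificate), and none forces O(inform_certificate). So ¬inform_certificate is neither obligatory nor forbidden under these norms.

Neither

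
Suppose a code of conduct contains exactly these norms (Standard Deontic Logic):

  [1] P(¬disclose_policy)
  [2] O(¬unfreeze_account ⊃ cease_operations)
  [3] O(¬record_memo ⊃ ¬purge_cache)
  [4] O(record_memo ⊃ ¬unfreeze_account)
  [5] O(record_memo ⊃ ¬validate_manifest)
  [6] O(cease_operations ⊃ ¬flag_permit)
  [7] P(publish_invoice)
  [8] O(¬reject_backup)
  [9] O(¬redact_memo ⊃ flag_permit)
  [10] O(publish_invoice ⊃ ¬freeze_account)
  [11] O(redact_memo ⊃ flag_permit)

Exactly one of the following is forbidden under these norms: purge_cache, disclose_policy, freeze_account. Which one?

purge_cache

By case analysis on ¬redact_memo: premise 9 gives O(¬redact_memo ⊃ flag_permit) and premise 11 gives O(redact_memo ⊃ flag_permit), so O(flag_permit) either way.
Premise 6 is O(cease_operations ⊃ ¬flag_permit); contrapositively O(flag_permit ⊃ ¬cease_operations). Since O(flag_permit) holds, K gives O(¬cease_operations).
Premise 2, O(¬unfreeze_account ⊃ cease_operations), contraposes to O(¬cease_operations ⊃ unfreeze_account); with O(¬cease_operations) we get O(unfreeze_account).
Premise 4 is O(record_memo ⊃ ¬unfreeze_account); contrapositively O(unfreeze_account ⊃ ¬record_memo). Since O(unfreeze_account) holds, K gives O(¬record_memo).
From O(¬record_memo) and premise 3, O(¬record_memo ⊃ ¬purge_cache), we obtain O(¬purge_cache).
So O(¬purge_cache) holds, i.e. purge_cache is forbidden. None of the other listed options is forbidden under the premises.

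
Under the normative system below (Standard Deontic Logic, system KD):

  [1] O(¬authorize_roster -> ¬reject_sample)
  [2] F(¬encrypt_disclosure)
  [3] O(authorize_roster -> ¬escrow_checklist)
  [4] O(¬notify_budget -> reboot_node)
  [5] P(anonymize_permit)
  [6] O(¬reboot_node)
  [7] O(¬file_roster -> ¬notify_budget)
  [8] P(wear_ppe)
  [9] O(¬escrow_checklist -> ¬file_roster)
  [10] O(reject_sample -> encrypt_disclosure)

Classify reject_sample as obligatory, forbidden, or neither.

Forbidden

Premise 6 gives O(¬reboot_node).
Premise 4, O(¬notify_budget -> reboot_node), contraposes to O(¬reboot_node -> notify_budget); with O(¬reboot_node) we get O(notify_budget).
The contrapositive of premise 7 (O(¬file_roster -> ¬notify_budget)) is O(notify_budget -> file_roster), and O(notify_budget) is already established, so O(file_roster).
Premise 9 is O(¬escrow_checklist -> ¬file_roster); contrapositively O(file_roster -> escrow_checklist). Since O(file_roster) holds, K gives O(escrow_checklist).
Premise 3 is O(authorize_roster -> ¬escrow_checklist); contrapositively O(escrow_checklist -> ¬authorize_roster). Since O(escrow_checklist) holds, K gives O(¬authorize_roster).
From O(¬authorize_roster) and premise 1, O(¬authorize_roster -> ¬reject_sample), we obtain O(¬reject_sample).
Premises 2, 5, 8, 10 do not contribute to this derivation.
Thus O(¬reject_sample), which is F(reject_sample): reject_sample is forbidden.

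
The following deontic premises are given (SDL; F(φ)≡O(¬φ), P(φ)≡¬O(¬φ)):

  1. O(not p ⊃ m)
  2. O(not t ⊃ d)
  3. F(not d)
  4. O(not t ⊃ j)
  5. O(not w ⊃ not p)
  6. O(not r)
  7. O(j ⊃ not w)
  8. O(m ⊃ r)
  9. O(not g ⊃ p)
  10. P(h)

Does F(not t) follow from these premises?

Premise 6 gives O(not r).
The contrapositive of premise 8 (O(m ⊃ r)) is O(not r ⊃ not m), and O(not r) is already established, so O(not m).
Premise 1, O(not p ⊃ m), contraposes to O(not m ⊃ p); with O(not m) we get O(p).
Premise 5 is O(not w ⊃ not p); contrapositively O(p ⊃ w). Since O(p) holds, K gives O(w).
Premise 7, O(j ⊃ not w), contraposes to O(w ⊃ not j); with O(w) we get O(not j).
The contrapositive of premise 4 (O(not t ⊃ j)) is O(not j ⊃ t), and O(not j) is already established, so O(t).
Premises 2, 3, 9, 10 do not contribute to this derivation.
So O(t) holds, i.e. F(not t). The claim follows.

Yes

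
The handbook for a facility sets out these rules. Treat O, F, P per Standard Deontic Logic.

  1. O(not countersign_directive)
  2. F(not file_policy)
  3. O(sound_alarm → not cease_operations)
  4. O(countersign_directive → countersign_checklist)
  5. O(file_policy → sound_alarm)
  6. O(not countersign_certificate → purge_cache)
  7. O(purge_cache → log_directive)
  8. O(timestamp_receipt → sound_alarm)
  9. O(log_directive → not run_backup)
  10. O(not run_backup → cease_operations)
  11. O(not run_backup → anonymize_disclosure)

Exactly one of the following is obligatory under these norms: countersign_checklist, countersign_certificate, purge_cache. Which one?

Premise 2, F(not file_policy), is equivalent to O(file_policy).
With premise 5, O(file_policy → sound_alarm), the K-axiom yields O(sound_alarm).
From O(sound_alarm) and premise 3, O(sound_alarm → not cease_operations), we obtain O(not cease_operations).
Premise 10 is O(not run_backup → cease_operations); contrapositively O(not cease_operations → run_backup). Since O(not cease_operations) holds, K gives O(run_backup).
The contrapositive of premise 9 (O(log_directive → not run_backup)) is O(run_backup → not log_directive), and O(run_backup) is already established, so O(not log_directive).
The contrapositive of premise 7 (O(purge_cache → log_directive)) is O(not log_directive → not purge_cache), and O(not log_directive) is already established, so O(not purge_cache).
Premise 6, O(not countersign_certificate → purge_cache), contraposes to O(not purge_cache → countersign_certificate); with O(not purge_cache) we get O(countersign_certificate).
So O(countersign_certificate) holds — countersign_certificate is obligatory. None of the other listed options is made obligatory by any chain of premises.

countersign_certificate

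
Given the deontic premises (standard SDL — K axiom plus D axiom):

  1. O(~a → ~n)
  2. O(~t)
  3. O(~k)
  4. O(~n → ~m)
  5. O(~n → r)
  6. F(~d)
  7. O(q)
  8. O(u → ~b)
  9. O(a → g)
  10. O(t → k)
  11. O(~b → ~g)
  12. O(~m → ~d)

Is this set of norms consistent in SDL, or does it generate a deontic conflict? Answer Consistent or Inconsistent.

Premise 10 is O(t → k), but O(t) is not derivable from the premises, so it does not yield O(k).
So O(k) is not derivable, and the apparent clash with O(~k) does not arise.
A world satisfying every obligation exists (e.g. a=true, b=true, d=true, g=true, k=false, m=true, n=true, q=true, r=false, t=false, u=false); no atom is both obligatory and forbidden, so the set is consistent.

Consistent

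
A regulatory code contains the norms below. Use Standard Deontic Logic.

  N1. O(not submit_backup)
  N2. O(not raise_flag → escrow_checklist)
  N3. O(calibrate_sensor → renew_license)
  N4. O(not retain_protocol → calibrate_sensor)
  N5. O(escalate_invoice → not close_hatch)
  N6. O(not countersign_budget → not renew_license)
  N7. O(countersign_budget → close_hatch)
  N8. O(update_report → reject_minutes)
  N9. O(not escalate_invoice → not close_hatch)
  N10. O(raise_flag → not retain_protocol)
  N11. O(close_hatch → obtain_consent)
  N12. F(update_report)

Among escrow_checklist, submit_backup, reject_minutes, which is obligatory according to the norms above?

escrow_checklist

Premises 5 and 9 cover both cases: O(escalate_invoice → not close_hatch) and O(not escalate_invoice → not close_hatch). Since escalate_invoice ∨ not escalate_invoice is a tautology, O(not close_hatch) follows.
The contrapositive of premise 7 (O(countersign_budget → close_hatch)) is O(not close_hatch → not countersign_budget), and O(not close_hatch) is already established, so O(not countersign_budget).
Premise 6 is O(not countersign_budget → not renew_license); since O(not countersign_budget), deontic closure gives O(not renew_license).
The contrapositive of premise 3 (O(calibrate_sensor → renew_license)) is O(not renew_license → not calibrate_sensor), and O(not renew_license) is already established, so O(not calibrate_sensor).
Premise 4, O(not retain_protocol → calibrate_sensor), contraposes to O(not calibrate_sensor → retain_protocol); with O(not calibrate_sensor) we get O(retain_protocol).
Premise 10, O(raise_flag → not retain_protocol), contraposes to O(retain_protocol → not raise_flag); with O(retain_protocol) we get O(not raise_flag).
From O(not raise_flag) and premise 2, O(not raise_flag → escrow_checklist), we obtain O(escrow_checklist).
So O(escrow_checklist) holds — escrow_checklist is obligatory. None of the other listed options is made obligatory by any chain of premises.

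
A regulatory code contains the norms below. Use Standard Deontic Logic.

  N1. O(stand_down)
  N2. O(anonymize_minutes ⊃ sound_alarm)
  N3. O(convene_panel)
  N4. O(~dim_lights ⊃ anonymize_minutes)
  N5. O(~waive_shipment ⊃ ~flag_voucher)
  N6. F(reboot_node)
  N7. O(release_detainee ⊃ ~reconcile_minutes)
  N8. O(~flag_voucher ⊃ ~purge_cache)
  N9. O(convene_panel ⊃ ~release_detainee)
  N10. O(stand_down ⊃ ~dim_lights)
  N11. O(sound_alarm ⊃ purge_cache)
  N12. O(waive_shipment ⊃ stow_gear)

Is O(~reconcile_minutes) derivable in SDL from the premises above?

Premise 7 is O(release_detainee ⊃ ~reconcile_minutes), but O(release_detainee) is not derivable from the premises, so it does not yield O(~reconcile_minutes).
No other premise forces O(~reconcile_minutes). An ideal world satisfying every premise can still have ~reconcile_minutes false, so O(~reconcile_minutes) is not derivable.

No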